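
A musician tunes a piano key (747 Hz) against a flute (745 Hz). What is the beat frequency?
2 Hz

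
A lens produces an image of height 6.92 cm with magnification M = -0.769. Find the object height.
ho = |hi|/|M| = 8.999 cm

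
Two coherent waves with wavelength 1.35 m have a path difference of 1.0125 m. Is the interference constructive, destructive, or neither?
neither (partial) — path difference = 0.75λ, neither a whole number of wavelengths nor an odd multiple of λ/2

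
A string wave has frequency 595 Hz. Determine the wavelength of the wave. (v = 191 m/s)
λ = v/f = 0.321 m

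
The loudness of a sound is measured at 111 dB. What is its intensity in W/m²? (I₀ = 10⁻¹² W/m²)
I = I₀·10^(β/10) = 1.26 × 10⁻¹ W/m²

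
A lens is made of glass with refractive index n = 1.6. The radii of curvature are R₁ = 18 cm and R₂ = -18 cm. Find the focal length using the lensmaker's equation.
1/f = (n − 1)(1/R₁ − 1/R₂) → f = 15 cm (converging lens)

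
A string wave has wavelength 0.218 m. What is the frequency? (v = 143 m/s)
f = v/λ = 656 Hz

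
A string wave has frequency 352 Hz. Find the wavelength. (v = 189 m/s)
λ = v/f = 0.5369 m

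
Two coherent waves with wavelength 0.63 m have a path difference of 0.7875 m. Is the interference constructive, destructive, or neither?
neither (partial) — path difference = 1.25λ, neither a whole number of wavelengths nor an odd multiple of λ/2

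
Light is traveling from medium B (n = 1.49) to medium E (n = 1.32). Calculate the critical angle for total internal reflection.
θc = arcsin(n₂/n₁) = 62.36°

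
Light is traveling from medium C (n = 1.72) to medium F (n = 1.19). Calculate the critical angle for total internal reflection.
θc = arcsin(n₂/n₁) = 43.78°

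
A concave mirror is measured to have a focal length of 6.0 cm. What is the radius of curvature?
R = 2|f| = 12 cm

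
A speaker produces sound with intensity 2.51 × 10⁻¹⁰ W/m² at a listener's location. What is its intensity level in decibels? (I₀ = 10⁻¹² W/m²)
β = 10·log₁₀(I/I₀) = 24 dB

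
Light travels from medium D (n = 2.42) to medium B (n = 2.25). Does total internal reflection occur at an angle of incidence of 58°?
θc = arcsin(n₂/n₁) = 68.4°; 58° < θc, so no — the ray refracts.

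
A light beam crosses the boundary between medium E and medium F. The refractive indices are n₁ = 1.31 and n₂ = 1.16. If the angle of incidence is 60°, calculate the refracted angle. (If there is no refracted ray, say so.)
sin θ₂ = (n₁/n₂)·sin θ₁ = 0.978 → θ₂ = 77.96°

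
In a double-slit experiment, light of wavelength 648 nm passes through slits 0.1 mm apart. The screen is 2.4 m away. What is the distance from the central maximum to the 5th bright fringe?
y = mλL/d = 77.76 mm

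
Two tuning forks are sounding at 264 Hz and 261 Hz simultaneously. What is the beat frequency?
3 Hz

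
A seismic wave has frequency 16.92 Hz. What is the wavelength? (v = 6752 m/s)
λ = v/f = 399.1 m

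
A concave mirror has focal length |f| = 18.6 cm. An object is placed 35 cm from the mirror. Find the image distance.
f = +18.6 cm (concave); 1/di = 1/f − 1/do → di = 39.7 cm (real image, in front of mirror)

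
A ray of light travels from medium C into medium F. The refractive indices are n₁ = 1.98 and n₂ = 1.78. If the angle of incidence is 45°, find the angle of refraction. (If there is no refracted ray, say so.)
sin θ₂ = (n₁/n₂)·sin θ₁ = 0.7866 → θ₂ = 51.86°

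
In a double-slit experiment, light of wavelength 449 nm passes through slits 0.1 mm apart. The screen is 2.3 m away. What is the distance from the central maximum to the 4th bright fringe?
y = mλL/d = 41.31 mm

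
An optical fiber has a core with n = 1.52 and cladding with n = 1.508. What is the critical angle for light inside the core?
θc = arcsin(n_cladding/n_core) = 82.8°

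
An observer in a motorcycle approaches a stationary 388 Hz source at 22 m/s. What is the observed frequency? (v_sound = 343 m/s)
f_obs = f·(v + v_o)/v = 412.9 Hz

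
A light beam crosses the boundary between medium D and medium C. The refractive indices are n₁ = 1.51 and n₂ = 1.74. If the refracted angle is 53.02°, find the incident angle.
sin θ₁ = (n₂/n₁)·sin θ₂ → θ₁ = 67°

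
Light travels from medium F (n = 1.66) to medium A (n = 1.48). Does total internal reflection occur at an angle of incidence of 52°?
θc = arcsin(n₂/n₁) = 63.07°; 52° < θc, so no — the ray refracts.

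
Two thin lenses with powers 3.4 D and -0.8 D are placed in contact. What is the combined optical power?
P_total = P₁ + P₂ = 2.6 D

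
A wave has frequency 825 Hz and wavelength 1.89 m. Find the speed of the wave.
v = fλ = 1559 m/s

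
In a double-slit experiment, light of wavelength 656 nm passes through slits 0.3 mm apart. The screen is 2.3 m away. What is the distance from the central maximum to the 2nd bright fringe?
y = mλL/d = 10.06 mm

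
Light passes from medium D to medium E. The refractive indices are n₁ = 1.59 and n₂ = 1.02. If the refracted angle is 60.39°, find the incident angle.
sin θ₁ = (n₂/n₁)·sin θ₂ → θ₁ = 33.9°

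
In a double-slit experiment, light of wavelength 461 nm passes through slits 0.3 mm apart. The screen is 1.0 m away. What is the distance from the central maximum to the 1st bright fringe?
y = mλL/d = 1.537 mm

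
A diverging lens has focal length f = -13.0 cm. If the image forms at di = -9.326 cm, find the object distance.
1/do = 1/f − 1/di → do = 33 cm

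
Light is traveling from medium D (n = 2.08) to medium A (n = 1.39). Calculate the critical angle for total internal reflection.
θc = arcsin(n₂/n₁) = 41.93°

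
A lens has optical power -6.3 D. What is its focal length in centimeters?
f = 1/P = -15.87 cm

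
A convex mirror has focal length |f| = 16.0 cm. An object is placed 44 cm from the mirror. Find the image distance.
f = −16.0 cm (convex); 1/di = 1/f − 1/do → di = -11.73 cm (virtual image, behind mirror)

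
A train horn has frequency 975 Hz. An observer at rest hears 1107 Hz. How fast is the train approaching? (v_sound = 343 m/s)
v_s = v·(1 − f/f_obs) = 40.9 m/s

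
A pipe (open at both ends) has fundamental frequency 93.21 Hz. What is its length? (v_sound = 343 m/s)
L = v/(2f₁) = 1.84 m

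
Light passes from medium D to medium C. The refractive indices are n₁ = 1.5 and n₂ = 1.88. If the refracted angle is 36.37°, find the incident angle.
sin θ₁ = (n₂/n₁)·sin θ₂ → θ₁ = 48.01°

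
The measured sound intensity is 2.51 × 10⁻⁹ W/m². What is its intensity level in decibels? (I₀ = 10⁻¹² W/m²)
β = 10·log₁₀(I/I₀) = 34 dB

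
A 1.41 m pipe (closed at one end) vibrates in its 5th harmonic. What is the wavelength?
λₙ = 4L/n = 1.128 m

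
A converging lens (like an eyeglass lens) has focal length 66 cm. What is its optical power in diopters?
P = 1/f = 1.515 D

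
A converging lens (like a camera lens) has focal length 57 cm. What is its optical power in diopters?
P = 1/f = 1.754 D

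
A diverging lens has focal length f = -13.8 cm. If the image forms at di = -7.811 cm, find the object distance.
1/do = 1/f − 1/di → do = 18 cm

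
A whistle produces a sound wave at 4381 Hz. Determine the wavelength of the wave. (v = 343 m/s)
λ = v/f = 0.07829 m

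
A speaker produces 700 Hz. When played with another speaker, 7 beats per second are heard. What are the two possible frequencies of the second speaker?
f₂ = 700 ± 7 Hz → 707 Hz or 693 Hz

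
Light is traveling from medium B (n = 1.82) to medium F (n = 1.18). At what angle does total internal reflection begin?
θc = arcsin(n₂/n₁) = 40.42°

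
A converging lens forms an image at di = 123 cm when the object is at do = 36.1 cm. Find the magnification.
M = −di/do = -3.407 (inverted image)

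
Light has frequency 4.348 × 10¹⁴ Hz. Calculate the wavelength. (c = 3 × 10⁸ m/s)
λ = c/f = 690 nm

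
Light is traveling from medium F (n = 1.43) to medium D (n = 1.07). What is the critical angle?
θc = arcsin(n₂/n₁) = 48.44°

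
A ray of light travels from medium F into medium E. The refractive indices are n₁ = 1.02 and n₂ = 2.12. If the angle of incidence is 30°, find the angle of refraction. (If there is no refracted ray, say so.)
sin θ₂ = (n₁/n₂)·sin θ₁ = 0.2406 → θ₂ = 13.92°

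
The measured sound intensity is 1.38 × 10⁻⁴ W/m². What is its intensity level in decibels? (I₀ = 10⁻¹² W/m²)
β = 10·log₁₀(I/I₀) = 81.4 dB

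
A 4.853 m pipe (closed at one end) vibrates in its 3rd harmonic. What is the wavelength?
λₙ = 4L/n = 6.471 m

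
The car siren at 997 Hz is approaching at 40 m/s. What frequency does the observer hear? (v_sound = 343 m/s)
f_obs = f·v/(v − v_s) = 1129 Hz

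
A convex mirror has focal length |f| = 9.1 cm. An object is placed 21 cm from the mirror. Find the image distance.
f = −9.1 cm (convex); 1/di = 1/f − 1/do → di = -6.349 cm (virtual image, behind mirror)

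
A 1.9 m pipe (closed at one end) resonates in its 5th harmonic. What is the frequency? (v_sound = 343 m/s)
fₙ = nv/(4L) = 225.7 Hz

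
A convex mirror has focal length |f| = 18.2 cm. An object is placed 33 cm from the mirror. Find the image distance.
f = −18.2 cm (convex); 1/di = 1/f − 1/do → di = -11.73 cm (virtual image, behind mirror)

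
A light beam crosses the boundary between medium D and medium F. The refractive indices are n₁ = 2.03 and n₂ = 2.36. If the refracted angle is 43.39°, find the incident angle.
sin θ₁ = (n₂/n₁)·sin θ₂ → θ₁ = 53°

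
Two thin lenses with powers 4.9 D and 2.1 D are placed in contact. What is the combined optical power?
P_total = P₁ + P₂ = 7.0 D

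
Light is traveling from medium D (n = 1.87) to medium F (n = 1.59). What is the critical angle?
θc = arcsin(n₂/n₁) = 58.24°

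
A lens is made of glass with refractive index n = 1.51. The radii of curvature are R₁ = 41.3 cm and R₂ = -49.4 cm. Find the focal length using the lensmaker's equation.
1/f = (n − 1)(1/R₁ − 1/R₂) → f = 44.11 cm (converging lens)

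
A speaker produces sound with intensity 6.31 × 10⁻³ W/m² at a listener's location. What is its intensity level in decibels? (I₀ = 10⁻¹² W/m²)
β = 10·log₁₀(I/I₀) = 98 dB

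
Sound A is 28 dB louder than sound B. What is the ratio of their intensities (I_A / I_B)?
I_A/I_B = 10^(Δβ/10) = 631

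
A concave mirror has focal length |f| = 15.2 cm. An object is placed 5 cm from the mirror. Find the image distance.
f = +15.2 cm (concave); 1/di = 1/f − 1/do → di = -7.451 cm (virtual image, behind mirror)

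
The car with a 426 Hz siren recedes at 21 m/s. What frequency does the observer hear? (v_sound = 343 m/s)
f_obs = f·v/(v + v_s) = 401.4 Hz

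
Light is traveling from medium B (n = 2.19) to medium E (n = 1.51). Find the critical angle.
θc = arcsin(n₂/n₁) = 43.59°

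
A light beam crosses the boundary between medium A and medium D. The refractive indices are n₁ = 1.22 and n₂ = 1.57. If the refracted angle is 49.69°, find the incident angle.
sin θ₁ = (n₂/n₁)·sin θ₂ → θ₁ = 78.91°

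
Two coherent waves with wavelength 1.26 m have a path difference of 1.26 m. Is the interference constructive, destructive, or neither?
constructive — path difference = 1λ, a whole number of wavelengths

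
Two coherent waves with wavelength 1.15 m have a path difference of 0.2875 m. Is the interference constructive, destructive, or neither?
neither (partial) — path difference = 0.25λ, neither a whole number of wavelengths nor an odd multiple of λ/2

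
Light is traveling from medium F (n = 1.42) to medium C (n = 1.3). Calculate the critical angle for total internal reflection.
θc = arcsin(n₂/n₁) = 66.28°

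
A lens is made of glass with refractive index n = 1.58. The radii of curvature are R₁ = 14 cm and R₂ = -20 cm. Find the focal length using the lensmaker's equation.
1/f = (n − 1)(1/R₁ − 1/R₂) → f = 14.2 cm (converging lens)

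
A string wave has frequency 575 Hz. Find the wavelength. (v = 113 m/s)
λ = v/f = 0.1965 m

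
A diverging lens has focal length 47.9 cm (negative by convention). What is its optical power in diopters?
P = 1/f = -2.088 D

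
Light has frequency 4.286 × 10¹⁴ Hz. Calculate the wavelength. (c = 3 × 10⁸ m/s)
λ = c/f = 700 nm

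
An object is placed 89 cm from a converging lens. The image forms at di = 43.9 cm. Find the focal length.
1/f = 1/do + 1/di → f = 29.4 cm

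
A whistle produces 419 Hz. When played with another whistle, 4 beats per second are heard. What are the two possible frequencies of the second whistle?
f₂ = 419 ± 4 Hz → 423 Hz or 415 Hz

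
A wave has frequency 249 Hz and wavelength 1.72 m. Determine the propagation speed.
v = fλ = 428.3 m/s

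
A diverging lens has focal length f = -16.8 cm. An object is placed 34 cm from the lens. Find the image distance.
1/di = 1/f − 1/do → di = -11.24 cm (virtual image)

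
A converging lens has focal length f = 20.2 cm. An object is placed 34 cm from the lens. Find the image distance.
1/di = 1/f − 1/do → di = 49.77 cm (real image)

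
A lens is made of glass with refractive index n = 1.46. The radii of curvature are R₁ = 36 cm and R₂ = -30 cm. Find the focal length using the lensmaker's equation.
1/f = (n − 1)(1/R₁ − 1/R₂) → f = 35.57 cm (converging lens)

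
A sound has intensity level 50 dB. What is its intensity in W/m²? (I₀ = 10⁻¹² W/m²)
I = I₀·10^(β/10) = 1.00 × 10⁻⁷ W/m²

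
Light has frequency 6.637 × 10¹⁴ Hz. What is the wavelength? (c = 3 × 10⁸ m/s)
λ = c/f = 452 nm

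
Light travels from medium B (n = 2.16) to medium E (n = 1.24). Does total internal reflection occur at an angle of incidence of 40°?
θc = arcsin(n₂/n₁) = 35.03°; 40° > θc, so yes — total internal reflection.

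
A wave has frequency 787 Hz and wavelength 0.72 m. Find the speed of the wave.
v = fλ = 566.6 m/s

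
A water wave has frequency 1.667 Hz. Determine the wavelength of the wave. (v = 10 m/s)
λ = v/f = 5.999 m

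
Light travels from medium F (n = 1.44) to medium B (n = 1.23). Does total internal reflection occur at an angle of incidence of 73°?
θc = arcsin(n₂/n₁) = 58.67°; 73° > θc, so yes — total internal reflection.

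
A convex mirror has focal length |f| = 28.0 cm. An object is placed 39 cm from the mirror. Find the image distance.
f = −28.0 cm (convex); 1/di = 1/f − 1/do → di = -16.3 cm (virtual image, behind mirror)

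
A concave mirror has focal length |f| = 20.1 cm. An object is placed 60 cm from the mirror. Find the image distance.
f = +20.1 cm (concave); 1/di = 1/f − 1/do → di = 30.23 cm (real image, in front of mirror)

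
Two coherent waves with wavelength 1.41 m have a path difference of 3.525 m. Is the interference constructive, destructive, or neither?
destructive — path difference = 2.5λ, an odd multiple of λ/2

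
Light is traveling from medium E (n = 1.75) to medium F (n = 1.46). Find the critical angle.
θc = arcsin(n₂/n₁) = 56.54°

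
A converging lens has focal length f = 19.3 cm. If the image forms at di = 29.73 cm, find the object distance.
1/do = 1/f − 1/di → do = 55.01 cm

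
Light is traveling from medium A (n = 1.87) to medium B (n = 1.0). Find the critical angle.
θc = arcsin(n₂/n₁) = 32.33°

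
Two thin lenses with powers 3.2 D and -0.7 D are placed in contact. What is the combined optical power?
P_total = P₁ + P₂ = 2.5 D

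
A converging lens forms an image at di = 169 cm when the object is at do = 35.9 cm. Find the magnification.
M = −di/do = -4.708 (inverted image)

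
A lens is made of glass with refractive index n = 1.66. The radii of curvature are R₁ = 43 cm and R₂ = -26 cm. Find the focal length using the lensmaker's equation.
1/f = (n − 1)(1/R₁ − 1/R₂) → f = 24.55 cm (converging lens)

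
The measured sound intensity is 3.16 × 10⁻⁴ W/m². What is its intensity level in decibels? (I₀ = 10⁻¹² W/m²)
β = 10·log₁₀(I/I₀) = 85 dB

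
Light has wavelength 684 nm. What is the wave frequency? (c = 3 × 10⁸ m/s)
f = c/λ = 4.386 × 10¹⁴ Hz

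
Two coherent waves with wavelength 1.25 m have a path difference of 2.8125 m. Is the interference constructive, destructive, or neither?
neither (partial) — path difference = 2.25λ, neither a whole number of wavelengths nor an odd multiple of λ/2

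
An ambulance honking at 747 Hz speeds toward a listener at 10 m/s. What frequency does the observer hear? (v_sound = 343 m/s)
f_obs = f·v/(v − v_s) = 769.4 Hz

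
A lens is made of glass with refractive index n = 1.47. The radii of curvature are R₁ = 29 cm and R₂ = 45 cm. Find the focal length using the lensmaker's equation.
1/f = (n − 1)(1/R₁ − 1/R₂) → f = 173.5 cm (converging lens)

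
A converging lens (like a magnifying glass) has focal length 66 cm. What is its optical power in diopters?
P = 1/f = 1.515 D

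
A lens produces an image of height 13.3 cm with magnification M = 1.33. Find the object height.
ho = |hi|/|M| = 10 cm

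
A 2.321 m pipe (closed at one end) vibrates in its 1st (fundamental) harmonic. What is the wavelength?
λₙ = 4L/n = 9.284 m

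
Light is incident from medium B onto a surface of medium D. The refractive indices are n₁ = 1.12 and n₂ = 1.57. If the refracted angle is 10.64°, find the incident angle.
sin θ₁ = (n₂/n₁)·sin θ₂ → θ₁ = 15°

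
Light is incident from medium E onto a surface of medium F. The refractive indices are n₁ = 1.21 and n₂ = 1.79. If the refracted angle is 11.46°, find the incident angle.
sin θ₁ = (n₂/n₁)·sin θ₂ → θ₁ = 17.09°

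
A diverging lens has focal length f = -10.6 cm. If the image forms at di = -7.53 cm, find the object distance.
1/do = 1/f − 1/di → do = 26 cm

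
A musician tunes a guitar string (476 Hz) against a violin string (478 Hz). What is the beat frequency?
2 Hz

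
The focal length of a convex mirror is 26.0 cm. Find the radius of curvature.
R = 2|f| = 52 cm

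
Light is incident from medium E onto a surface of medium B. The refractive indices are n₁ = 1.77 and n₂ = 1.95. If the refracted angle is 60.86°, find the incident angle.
sin θ₁ = (n₂/n₁)·sin θ₂ → θ₁ = 74.21°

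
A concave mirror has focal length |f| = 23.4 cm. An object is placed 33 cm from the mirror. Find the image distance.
f = +23.4 cm (concave); 1/di = 1/f − 1/do → di = 80.44 cm (real image, in front of mirror)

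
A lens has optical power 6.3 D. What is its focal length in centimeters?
f = 1/P = 15.87 cm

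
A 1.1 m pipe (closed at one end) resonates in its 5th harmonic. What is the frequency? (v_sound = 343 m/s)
fₙ = nv/(4L) = 389.8 Hz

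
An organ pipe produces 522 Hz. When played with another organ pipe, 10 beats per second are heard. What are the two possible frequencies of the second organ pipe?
f₂ = 522 ± 10 Hz → 532 Hz or 512 Hz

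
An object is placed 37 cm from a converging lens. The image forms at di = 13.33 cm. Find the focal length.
1/f = 1/do + 1/di → f = 9.8 cm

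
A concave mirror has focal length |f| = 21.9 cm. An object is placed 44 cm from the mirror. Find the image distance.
f = +21.9 cm (concave); 1/di = 1/f − 1/do → di = 43.6 cm (real image, in front of mirror)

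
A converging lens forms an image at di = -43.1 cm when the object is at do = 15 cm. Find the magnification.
M = −di/do = 2.873 (upright image)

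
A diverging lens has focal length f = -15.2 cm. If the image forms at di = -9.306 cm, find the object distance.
1/do = 1/f − 1/di → do = 24 cm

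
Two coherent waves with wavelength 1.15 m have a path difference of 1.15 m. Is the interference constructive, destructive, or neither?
constructive — path difference = 1λ, a whole number of wavelengths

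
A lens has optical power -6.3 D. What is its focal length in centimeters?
f = 1/P = -15.87 cm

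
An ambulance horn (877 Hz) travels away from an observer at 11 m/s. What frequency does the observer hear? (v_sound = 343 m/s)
f_obs = f·v/(v + v_s) = 849.7 Hz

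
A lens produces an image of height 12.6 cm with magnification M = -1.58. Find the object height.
ho = |hi|/|M| = 7.975 cm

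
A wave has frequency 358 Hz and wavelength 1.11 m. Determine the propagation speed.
v = fλ = 397.4 m/s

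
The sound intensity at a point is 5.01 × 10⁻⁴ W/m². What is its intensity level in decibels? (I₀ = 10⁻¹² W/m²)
β = 10·log₁₀(I/I₀) = 87 dB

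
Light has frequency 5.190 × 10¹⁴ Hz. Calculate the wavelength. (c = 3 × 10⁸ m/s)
λ = c/f = 578 nm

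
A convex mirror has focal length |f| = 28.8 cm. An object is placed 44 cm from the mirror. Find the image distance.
f = −28.8 cm (convex); 1/di = 1/f − 1/do → di = -17.41 cm (virtual image, behind mirror)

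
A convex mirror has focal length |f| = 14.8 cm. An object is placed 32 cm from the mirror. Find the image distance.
f = −14.8 cm (convex); 1/di = 1/f − 1/do → di = -10.12 cm (virtual image, behind mirror)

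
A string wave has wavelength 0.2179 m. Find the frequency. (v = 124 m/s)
f = v/λ = 569.1 Hz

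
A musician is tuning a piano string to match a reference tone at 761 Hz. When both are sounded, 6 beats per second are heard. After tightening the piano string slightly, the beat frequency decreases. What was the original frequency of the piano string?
755 Hz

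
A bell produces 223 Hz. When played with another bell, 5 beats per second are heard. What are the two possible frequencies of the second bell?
f₂ = 223 ± 5 Hz → 228 Hz or 218 Hz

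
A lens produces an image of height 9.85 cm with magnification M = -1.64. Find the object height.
ho = |hi|/|M| = 6.006 cm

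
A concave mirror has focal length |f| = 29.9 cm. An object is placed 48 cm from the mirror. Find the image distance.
f = +29.9 cm (concave); 1/di = 1/f − 1/do → di = 79.29 cm (real image, in front of mirror)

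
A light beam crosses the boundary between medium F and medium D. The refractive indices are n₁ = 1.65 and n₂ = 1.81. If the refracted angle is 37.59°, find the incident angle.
sin θ₁ = (n₂/n₁)·sin θ₂ → θ₁ = 42°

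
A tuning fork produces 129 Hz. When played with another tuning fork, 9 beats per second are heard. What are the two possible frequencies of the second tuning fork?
f₂ = 129 ± 9 Hz → 138 Hz or 120 Hz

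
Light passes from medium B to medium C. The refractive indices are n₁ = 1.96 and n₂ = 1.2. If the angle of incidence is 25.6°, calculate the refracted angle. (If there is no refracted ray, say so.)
sin θ₂ = (n₁/n₂)·sin θ₁ = 0.7057 → θ₂ = 44.89°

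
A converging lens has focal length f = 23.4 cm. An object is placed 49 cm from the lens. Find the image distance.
1/di = 1/f − 1/do → di = 44.79 cm (real image)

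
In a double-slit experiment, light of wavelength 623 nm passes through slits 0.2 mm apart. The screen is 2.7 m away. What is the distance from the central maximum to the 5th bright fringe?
y = mλL/d = 42.05 mm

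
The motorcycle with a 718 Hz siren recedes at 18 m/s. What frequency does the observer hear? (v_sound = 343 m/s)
f_obs = f·v/(v + v_s) = 682.2 Hz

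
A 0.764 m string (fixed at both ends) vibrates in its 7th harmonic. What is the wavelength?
λₙ = 2L/n = 0.2183 m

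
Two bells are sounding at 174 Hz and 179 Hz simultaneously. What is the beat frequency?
5 Hz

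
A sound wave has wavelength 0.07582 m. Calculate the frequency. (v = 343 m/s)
f = v/λ = 4524 Hz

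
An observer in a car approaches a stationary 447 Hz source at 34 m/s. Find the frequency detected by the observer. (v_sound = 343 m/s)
f_obs = f·(v + v_o)/v = 491.3 Hz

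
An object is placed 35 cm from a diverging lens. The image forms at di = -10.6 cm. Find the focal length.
1/f = 1/do + 1/di → f = -15.2 cm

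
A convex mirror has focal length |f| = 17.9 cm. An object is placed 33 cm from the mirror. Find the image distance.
f = −17.9 cm (convex); 1/di = 1/f − 1/do → di = -11.61 cm (virtual image, behind mirror)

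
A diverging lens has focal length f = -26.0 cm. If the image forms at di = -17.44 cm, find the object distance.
1/do = 1/f − 1/di → do = 52.97 cm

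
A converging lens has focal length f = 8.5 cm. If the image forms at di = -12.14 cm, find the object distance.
1/do = 1/f − 1/di → do = 5 cm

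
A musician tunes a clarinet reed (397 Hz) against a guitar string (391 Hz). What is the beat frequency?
6 Hz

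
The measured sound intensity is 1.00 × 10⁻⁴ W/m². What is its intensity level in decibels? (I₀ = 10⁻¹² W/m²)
β = 10·log₁₀(I/I₀) = 80 dB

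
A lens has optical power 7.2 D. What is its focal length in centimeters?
f = 1/P = 13.89 cm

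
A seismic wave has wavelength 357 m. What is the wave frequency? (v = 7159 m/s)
f = v/λ = 20.05 Hz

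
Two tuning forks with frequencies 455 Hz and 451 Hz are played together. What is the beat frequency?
4 Hz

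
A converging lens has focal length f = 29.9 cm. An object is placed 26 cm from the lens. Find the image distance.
1/di = 1/f − 1/do → di = -199.3 cm (virtual image)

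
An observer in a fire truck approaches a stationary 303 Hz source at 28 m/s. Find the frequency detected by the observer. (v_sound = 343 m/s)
f_obs = f·(v + v_o)/v = 327.7 Hz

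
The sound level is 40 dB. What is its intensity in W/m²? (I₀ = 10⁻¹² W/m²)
I = I₀·10^(β/10) = 1.00 × 10⁻⁸ W/m²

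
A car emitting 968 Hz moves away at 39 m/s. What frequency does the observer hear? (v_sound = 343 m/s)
f_obs = f·v/(v + v_s) = 869.2 Hz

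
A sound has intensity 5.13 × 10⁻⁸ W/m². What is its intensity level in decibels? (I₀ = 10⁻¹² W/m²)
β = 10·log₁₀(I/I₀) = 47.1 dB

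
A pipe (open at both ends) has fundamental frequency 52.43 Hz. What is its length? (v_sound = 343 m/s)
L = v/(2f₁) = 3.271 m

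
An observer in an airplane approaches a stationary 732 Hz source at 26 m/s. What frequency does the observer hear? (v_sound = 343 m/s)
f_obs = f·(v + v_o)/v = 787.5 Hz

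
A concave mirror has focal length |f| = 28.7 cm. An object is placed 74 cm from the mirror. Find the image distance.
f = +28.7 cm (concave); 1/di = 1/f − 1/do → di = 46.88 cm (real image, in front of mirror)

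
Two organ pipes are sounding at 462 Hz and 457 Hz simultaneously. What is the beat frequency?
5 Hz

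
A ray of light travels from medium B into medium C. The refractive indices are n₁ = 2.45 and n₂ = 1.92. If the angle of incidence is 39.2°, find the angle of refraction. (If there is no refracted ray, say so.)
sin θ₂ = (n₁/n₂)·sin θ₁ = 0.8065 → θ₂ = 53.75°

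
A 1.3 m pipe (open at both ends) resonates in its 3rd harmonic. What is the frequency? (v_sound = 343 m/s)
fₙ = nv/(2L) = 395.8 Hz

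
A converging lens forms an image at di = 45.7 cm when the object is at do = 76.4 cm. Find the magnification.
M = −di/do = -0.5982 (inverted image)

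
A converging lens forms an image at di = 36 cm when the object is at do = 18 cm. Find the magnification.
M = −di/do = -2 (inverted image)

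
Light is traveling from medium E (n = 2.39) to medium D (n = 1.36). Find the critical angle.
θc = arcsin(n₂/n₁) = 34.68°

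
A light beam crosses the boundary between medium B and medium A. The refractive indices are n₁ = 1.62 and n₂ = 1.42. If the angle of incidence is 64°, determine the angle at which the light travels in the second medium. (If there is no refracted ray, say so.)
sin θ₂ = (n₁/n₂)·sin θ₁ = 1.025 > 1, so there is no refracted ray — the light undergoes total internal reflection.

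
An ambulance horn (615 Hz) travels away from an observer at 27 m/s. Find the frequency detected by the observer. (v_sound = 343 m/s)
f_obs = f·v/(v + v_s) = 570.1 Hz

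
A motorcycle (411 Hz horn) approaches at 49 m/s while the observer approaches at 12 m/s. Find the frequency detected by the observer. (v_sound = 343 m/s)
f_obs = f·(v + v_o)/(v − v_s) = 496.3 Hz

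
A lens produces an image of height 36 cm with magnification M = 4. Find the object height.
ho = |hi|/|M| = 9 cm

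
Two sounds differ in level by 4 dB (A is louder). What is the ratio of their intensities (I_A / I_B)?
I_A/I_B = 10^(Δβ/10) = 2.512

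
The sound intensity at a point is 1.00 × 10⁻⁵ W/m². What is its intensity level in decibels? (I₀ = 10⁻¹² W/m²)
β = 10·log₁₀(I/I₀) = 70 dB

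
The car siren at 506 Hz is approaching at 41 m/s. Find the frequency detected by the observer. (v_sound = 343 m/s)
f_obs = f·v/(v − v_s) = 574.7 Hz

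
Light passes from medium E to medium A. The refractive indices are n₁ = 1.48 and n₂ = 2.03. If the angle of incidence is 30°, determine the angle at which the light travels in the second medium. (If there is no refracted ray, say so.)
sin θ₂ = (n₁/n₂)·sin θ₁ = 0.3645 → θ₂ = 21.38°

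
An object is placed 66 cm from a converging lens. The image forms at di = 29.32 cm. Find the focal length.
1/f = 1/do + 1/di → f = 20.3 cm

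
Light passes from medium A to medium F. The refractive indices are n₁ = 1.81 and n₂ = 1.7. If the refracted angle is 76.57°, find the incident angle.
sin θ₁ = (n₂/n₁)·sin θ₂ → θ₁ = 66°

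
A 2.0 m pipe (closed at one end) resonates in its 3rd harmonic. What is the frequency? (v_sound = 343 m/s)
fₙ = nv/(4L) = 128.6 Hz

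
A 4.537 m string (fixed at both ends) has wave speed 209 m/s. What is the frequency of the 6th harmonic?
fₙ = nv/(2L) = 138.2 Hz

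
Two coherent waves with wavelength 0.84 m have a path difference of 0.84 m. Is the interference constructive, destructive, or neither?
constructive — path difference = 1λ, a whole number of wavelengths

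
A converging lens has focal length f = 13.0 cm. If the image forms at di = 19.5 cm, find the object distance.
1/do = 1/f − 1/di → do = 39 cm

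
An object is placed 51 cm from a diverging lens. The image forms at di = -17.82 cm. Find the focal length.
1/f = 1/do + 1/di → f = -27.39 cm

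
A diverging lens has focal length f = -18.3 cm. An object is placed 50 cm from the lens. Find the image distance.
1/di = 1/f − 1/do → di = -13.4 cm (virtual image)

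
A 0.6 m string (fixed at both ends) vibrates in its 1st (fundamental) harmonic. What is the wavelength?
λₙ = 2L/n = 1.2 m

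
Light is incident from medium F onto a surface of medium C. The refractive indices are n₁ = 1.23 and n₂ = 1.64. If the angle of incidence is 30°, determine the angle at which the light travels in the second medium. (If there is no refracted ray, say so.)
sin θ₂ = (n₁/n₂)·sin θ₁ = 0.375 → θ₂ = 22.02°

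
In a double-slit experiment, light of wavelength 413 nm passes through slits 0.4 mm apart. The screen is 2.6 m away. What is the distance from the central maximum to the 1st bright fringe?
y = mλL/d = 2.684 mm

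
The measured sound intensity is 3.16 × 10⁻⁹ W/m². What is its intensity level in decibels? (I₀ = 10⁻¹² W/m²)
β = 10·log₁₀(I/I₀) = 35 dB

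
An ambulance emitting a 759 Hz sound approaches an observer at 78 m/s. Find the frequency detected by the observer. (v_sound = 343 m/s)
f_obs = f·v/(v − v_s) = 982.4 Hz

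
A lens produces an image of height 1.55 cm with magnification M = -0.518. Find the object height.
ho = |hi|/|M| = 2.992 cm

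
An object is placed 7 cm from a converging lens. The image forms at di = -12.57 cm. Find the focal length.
1/f = 1/do + 1/di → f = 15.8 cm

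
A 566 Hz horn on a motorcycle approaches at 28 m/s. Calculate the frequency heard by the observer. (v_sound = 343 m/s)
f_obs = f·v/(v − v_s) = 616.3 Hz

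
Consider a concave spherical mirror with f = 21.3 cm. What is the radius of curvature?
R = 2|f| = 42.6 cm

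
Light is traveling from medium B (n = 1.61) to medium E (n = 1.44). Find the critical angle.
θc = arcsin(n₂/n₁) = 63.43°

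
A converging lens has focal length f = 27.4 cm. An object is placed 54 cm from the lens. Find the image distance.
1/di = 1/f − 1/do → di = 55.62 cm (real image)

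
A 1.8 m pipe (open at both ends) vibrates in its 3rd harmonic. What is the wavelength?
λₙ = 2L/n = 1.2 m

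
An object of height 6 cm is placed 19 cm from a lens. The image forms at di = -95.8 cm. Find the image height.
hi = (-di/do) × ho = 30.25 cm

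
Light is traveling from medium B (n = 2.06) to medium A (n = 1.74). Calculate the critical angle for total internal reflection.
θc = arcsin(n₂/n₁) = 57.64°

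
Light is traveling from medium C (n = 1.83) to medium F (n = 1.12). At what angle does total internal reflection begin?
θc = arcsin(n₂/n₁) = 37.74°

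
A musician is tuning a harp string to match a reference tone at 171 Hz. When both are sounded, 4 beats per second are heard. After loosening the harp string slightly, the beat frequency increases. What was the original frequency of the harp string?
167 Hz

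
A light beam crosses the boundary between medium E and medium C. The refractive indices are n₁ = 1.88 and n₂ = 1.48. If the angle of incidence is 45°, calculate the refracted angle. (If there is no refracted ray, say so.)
sin θ₂ = (n₁/n₂)·sin θ₁ = 0.8982 → θ₂ = 63.92°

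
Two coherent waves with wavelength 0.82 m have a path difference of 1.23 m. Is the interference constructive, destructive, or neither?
destructive — path difference = 1.5λ, an odd multiple of λ/2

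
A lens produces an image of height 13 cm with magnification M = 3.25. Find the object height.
ho = |hi|/|M| = 4 cm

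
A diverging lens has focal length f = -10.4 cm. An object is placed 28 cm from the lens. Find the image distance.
1/di = 1/f − 1/do → di = -7.583 cm (virtual image)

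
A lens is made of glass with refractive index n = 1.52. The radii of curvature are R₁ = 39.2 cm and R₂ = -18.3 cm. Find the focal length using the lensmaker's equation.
1/f = (n − 1)(1/R₁ − 1/R₂) → f = 23.99 cm (converging lens)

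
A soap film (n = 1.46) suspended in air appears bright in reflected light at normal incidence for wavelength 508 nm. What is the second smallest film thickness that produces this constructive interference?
2nt = (m − ½)λ with m = 2 → t = (m − ½)λ/(2n) = 261 nm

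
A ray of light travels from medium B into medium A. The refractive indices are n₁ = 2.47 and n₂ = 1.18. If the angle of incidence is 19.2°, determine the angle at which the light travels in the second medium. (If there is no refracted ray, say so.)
sin θ₂ = (n₁/n₂)·sin θ₁ = 0.6884 → θ₂ = 43.5°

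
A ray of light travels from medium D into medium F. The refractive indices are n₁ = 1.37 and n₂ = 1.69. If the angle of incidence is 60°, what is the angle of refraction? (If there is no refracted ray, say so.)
sin θ₂ = (n₁/n₂)·sin θ₁ = 0.702 → θ₂ = 44.59°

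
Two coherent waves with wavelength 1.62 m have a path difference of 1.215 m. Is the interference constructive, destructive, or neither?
neither (partial) — path difference = 0.75λ, neither a whole number of wavelengths nor an odd multiple of λ/2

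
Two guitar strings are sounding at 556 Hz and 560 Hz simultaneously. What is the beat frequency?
4 Hz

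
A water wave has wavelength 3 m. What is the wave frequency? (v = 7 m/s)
f = v/λ = 2.333 Hz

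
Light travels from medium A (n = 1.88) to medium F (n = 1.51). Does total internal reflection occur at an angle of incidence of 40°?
θc = arcsin(n₂/n₁) = 53.44°; 40° < θc, so no — the ray refracts.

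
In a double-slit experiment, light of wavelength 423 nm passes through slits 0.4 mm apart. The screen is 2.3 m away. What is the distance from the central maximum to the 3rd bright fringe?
y = mλL/d = 7.297 mm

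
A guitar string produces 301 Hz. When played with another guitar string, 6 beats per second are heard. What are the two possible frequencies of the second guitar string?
f₂ = 301 ± 6 Hz → 307 Hz or 295 Hz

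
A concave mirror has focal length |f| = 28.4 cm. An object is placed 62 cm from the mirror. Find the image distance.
f = +28.4 cm (concave); 1/di = 1/f − 1/do → di = 52.4 cm (real image, in front of mirror)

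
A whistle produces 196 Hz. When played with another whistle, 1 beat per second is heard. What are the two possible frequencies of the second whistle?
f₂ = 196 ± 1 Hz → 197 Hz or 195 Hz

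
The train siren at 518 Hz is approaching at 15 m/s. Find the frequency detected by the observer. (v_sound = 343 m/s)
f_obs = f·v/(v − v_s) = 541.7 Hz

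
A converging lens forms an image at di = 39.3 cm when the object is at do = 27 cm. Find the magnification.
M = −di/do = -1.456 (inverted image)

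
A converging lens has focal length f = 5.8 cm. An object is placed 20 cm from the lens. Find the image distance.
1/di = 1/f − 1/do → di = 8.169 cm (real image)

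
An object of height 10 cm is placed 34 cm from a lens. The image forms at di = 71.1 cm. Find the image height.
hi = (-di/do) × ho = -20.91 cm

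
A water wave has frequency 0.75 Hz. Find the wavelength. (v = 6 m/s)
λ = v/f = 8 m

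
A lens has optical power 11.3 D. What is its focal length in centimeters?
f = 1/P = 8.85 cm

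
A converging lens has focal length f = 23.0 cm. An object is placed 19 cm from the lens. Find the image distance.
1/di = 1/f − 1/do → di = -109.3 cm (virtual image)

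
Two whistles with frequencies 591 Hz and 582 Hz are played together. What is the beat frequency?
9 Hz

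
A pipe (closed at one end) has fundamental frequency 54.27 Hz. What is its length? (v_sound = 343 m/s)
L = v/(4f₁) = 1.58 m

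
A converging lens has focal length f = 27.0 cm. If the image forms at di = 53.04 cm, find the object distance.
1/do = 1/f − 1/di → do = 55 cm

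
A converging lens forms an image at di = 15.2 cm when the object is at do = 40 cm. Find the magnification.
M = −di/do = -0.38 (inverted image)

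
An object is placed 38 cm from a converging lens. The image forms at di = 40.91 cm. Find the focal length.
1/f = 1/do + 1/di → f = 19.7 cm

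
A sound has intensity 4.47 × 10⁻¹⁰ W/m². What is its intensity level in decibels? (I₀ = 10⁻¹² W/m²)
β = 10·log₁₀(I/I₀) = 26.5 dB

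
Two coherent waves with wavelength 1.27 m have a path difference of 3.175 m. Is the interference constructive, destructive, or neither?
destructive — path difference = 2.5λ, an odd multiple of λ/2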